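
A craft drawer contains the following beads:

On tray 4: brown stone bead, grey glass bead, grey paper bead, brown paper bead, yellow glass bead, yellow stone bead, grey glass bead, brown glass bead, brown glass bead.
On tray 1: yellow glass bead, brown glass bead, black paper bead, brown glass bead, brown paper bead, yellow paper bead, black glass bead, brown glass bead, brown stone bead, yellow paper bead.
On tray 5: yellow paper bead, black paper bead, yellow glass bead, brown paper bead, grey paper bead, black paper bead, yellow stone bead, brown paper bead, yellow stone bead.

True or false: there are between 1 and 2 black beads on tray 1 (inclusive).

True

There are 2 black beads on tray 1.
The claim requires 1 ≤ 2 ≤ 2, which holds.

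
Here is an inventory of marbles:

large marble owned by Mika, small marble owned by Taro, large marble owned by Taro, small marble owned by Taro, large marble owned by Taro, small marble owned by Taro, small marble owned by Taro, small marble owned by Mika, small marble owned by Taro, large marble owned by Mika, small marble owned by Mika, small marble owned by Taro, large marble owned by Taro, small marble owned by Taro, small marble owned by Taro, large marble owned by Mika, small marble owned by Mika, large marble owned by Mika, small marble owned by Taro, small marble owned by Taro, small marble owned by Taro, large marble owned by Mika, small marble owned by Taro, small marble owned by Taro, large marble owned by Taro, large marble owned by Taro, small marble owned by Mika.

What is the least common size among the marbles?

Counts by size: small 17, large 10.
The minimum is 10, held uniquely by large.

large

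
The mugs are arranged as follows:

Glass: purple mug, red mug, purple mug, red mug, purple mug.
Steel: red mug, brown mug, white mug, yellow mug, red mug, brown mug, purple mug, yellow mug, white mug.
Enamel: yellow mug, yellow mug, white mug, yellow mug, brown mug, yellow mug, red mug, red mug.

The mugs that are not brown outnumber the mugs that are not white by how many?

0

mugs that are not brown: 19.
mugs that are not white: 19.
19 − 19 = 0.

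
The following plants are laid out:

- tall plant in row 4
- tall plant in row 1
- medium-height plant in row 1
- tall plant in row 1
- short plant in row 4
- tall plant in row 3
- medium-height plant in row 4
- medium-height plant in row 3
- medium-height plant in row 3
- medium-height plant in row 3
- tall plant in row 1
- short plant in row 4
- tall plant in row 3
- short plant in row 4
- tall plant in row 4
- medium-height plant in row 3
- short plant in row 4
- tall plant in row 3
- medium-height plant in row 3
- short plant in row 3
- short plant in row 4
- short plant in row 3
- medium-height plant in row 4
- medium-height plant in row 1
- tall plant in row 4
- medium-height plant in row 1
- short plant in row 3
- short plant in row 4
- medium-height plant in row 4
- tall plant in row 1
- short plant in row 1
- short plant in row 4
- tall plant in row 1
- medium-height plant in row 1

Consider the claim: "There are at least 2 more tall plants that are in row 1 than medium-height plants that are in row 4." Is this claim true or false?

|tall plants in row 1| = 5.
|medium-height plants in row 4| = 3.
The claim requires 5 − 3 = 2 ≥ 2, which holds.

True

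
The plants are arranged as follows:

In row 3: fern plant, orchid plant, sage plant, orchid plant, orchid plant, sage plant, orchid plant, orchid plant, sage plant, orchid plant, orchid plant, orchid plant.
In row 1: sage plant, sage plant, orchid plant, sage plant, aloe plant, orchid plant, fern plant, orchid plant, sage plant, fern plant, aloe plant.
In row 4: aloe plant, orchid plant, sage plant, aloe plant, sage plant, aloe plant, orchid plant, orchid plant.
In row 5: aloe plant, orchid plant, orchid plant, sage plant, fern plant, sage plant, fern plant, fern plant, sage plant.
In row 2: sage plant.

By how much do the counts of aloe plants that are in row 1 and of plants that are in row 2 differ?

1

aloe plants in row 1: 2. plants in row 2: 1.
|2 − 1| = 2 − 1 = 1.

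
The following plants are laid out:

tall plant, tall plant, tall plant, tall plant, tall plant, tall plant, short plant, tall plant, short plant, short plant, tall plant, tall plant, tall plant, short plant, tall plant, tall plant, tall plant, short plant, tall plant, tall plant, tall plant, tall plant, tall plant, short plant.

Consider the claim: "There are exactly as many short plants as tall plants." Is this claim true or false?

False

short plants: 6.
tall plants: 18.
The claim requires 6 = 18, which does not hold.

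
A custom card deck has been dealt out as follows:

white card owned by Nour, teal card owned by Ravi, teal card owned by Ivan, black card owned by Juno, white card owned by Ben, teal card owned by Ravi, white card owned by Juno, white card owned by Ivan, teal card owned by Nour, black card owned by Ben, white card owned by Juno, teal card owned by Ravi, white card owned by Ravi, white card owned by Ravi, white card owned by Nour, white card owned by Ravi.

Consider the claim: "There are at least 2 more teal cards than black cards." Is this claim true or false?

|teal cards| = 5.
|black cards| = 2.
The claim requires 5 − 2 = 3 ≥ 2, which holds.

True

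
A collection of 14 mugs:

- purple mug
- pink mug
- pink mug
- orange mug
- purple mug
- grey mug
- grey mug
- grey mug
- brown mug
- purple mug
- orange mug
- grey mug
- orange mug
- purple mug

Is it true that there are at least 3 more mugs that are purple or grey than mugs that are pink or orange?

True

|mugs that are purple or grey| = 8.
|mugs that are pink or orange| = 5.
The claim requires 8 − 5 = 3 ≥ 3, which holds.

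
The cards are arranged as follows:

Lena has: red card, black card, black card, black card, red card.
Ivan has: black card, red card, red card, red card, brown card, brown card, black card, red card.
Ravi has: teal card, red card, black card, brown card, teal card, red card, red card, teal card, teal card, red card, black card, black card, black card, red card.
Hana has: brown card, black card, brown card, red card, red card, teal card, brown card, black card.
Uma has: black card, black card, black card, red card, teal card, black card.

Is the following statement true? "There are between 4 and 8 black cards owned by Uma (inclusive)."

Count of black cards owned by Uma: 4.
The claim requires 4 ≤ 4 ≤ 8, which holds.

True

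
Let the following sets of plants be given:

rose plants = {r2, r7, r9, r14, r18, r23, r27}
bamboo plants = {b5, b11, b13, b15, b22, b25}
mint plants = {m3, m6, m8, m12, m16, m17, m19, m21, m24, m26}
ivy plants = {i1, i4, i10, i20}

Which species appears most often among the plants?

mint

Counts by species: mint 10, rose 7, bamboo 6, ivy 4.
The maximum is 10, held uniquely by mint.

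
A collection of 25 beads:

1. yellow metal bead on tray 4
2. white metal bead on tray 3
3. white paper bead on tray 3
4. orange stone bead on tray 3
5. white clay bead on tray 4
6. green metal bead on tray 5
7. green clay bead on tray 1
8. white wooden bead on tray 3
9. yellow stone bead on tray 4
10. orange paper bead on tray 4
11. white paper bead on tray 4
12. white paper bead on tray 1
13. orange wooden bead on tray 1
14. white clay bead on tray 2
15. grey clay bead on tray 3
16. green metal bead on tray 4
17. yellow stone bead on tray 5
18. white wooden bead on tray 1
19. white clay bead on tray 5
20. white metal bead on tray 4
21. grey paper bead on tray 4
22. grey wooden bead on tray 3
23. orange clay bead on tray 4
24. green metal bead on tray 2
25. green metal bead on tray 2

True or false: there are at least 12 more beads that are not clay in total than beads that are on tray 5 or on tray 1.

True

|beads that are not clay| = 19.
|beads on tray 5 or on tray 1| = 7.
The claim requires 19 − 7 = 12 ≥ 12, which holds.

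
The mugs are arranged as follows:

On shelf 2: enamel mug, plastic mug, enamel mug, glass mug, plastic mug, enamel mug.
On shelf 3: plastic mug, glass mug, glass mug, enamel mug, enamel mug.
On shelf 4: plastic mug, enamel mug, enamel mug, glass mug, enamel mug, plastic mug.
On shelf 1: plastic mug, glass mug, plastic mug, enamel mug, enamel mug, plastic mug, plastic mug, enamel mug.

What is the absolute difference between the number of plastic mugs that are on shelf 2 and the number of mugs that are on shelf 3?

plastic mugs on shelf 2: 2. mugs on shelf 3: 5.
|2 − 5| = 5 − 2 = 3.

3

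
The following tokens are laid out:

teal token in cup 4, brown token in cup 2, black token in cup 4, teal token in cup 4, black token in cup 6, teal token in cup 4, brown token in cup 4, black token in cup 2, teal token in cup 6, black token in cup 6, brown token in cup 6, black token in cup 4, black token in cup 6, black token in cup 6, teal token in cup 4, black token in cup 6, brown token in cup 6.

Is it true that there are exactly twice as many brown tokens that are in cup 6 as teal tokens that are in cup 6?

True

|brown tokens in cup 6| = 2.
|teal tokens in cup 6| = 1.
The claim requires 2 = 2 × 1 = 2, which holds.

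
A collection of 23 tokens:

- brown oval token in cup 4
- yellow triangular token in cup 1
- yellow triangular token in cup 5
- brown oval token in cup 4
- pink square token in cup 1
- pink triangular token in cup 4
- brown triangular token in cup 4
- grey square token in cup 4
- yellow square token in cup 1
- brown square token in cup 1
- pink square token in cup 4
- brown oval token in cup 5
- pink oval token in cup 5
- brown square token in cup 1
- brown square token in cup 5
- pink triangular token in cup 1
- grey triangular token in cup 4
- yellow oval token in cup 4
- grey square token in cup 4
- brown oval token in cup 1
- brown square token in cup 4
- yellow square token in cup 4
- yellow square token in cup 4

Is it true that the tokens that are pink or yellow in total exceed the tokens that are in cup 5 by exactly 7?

There are 11 tokens that are pink or yellow.
There are 4 tokens in cup 5.
The claim requires 11 − 4 (= 7) to equal 7, which holds.

True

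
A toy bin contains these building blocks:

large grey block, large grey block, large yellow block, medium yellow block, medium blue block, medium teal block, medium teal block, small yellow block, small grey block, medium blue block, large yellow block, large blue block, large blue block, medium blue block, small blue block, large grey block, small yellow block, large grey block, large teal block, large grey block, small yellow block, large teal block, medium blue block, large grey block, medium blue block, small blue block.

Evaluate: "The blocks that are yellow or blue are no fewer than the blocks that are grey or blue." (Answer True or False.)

There are 15 blocks that are yellow or blue.
There are 16 blocks that are grey or blue.
The claim requires 15 ≥ 16, which does not hold.

False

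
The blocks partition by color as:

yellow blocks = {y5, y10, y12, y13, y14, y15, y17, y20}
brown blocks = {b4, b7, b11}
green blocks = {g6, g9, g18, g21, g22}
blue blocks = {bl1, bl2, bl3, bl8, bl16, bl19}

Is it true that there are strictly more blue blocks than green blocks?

blue blocks: 6.
green blocks: 5.
The claim requires 6 > 5, which holds.

True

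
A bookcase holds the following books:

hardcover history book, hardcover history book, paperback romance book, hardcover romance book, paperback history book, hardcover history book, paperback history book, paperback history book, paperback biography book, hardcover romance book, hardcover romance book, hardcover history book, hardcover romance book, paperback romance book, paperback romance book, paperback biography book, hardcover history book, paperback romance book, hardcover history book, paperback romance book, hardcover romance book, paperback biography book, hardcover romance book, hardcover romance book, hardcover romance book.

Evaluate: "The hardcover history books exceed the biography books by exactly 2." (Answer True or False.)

False

hardcover history books: 6.
biography books: 3.
The claim requires 6 − 3 (= 3) to equal 2, which does not hold.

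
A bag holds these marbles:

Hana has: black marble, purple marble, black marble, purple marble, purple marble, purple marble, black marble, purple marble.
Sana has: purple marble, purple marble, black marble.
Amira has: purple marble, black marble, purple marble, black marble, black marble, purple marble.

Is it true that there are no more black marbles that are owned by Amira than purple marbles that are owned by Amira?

True

Count of black marbles owned by Amira: 3.
Count of purple marbles owned by Amira: 3.
The claim requires 3 ≤ 3, which holds.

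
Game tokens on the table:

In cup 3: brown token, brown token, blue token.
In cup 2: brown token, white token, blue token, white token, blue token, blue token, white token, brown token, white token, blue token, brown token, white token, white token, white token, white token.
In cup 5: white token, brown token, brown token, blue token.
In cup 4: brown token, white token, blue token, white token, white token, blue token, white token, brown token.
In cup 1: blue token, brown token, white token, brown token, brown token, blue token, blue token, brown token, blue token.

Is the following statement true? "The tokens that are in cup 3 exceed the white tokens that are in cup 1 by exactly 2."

|tokens in cup 3| = 3.
|white tokens in cup 1| = 1.
The claim requires 3 − 1 (= 2) to equal 2, which holds.

True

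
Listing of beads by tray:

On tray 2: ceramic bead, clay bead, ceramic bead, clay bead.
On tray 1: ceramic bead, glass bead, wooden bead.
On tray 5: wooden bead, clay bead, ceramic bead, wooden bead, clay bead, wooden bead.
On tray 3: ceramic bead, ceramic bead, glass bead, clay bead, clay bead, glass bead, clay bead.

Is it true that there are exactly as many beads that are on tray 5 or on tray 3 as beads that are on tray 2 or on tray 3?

There are 13 beads on tray 5 or on tray 3.
There are 11 beads on tray 2 or on tray 3.
The claim requires 13 = 11, which does not hold.

False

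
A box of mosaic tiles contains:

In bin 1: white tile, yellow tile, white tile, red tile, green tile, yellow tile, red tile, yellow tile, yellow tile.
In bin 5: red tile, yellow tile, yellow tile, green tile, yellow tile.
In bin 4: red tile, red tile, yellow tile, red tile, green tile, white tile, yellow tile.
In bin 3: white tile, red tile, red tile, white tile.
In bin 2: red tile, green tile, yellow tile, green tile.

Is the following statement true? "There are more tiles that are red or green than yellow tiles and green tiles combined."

False

tiles that are red or green: 14.
yellow tiles: 10; green tiles: 5; combined: 10 + 5 = 15.
The claim requires 14 > 15, which does not hold.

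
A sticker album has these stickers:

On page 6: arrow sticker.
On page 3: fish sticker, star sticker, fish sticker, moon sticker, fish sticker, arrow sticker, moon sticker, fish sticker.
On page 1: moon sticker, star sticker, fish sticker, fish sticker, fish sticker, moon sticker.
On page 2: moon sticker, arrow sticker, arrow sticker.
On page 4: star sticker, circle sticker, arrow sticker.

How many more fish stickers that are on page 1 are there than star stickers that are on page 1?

2

fish stickers on page 1: 3.
star stickers on page 1: 1.
3 − 1 = 2.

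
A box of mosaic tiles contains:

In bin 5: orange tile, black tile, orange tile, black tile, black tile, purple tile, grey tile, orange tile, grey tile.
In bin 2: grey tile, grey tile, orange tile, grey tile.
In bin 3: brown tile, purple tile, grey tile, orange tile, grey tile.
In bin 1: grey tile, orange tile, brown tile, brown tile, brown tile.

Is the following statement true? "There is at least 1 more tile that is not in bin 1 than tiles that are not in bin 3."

There are 18 tiles that are not in bin 1.
There are 18 tiles that are not in bin 3.
The claim requires 18 − 18 = 0 ≥ 1, which does not hold.

False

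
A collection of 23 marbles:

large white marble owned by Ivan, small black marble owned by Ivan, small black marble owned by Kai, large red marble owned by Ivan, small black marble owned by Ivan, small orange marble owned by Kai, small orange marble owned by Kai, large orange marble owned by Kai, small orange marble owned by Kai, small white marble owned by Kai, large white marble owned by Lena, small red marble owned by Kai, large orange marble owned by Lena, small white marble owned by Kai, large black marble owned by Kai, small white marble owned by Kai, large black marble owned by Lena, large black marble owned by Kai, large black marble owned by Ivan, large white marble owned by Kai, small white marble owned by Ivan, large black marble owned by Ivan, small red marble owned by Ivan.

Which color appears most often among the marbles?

Counts by color: black 8, white 7, orange 5, red 3.
The maximum is 8, held uniquely by black.

black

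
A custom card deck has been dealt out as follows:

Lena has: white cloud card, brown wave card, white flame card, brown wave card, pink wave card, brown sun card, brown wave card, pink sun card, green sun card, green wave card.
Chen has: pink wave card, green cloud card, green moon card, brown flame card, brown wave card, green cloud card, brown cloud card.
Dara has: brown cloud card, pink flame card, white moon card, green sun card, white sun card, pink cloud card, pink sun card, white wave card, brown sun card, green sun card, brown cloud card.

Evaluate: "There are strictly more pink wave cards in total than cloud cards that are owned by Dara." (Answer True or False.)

False

pink wave cards: 2.
cloud cards owned by Dara: 3.
The claim requires 2 > 3, which does not hold.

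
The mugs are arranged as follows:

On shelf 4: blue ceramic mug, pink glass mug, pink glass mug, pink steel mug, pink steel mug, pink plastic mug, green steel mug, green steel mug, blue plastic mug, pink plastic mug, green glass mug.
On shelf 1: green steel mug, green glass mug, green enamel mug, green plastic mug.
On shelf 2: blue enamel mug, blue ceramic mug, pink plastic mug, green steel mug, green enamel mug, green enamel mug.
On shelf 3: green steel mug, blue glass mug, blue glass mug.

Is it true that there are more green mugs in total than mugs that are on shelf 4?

False

There are 11 green mugs.
There are 11 mugs on shelf 4.
The claim requires 11 > 11, which does not hold.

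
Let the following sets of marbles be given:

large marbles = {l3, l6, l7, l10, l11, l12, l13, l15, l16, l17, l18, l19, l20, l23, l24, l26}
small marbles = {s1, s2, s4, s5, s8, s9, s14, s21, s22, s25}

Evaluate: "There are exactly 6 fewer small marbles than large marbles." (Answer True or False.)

True

There are 10 small marbles.
There are 16 large marbles.
The claim requires 16 − 10 (= 6) to equal 6, which holds.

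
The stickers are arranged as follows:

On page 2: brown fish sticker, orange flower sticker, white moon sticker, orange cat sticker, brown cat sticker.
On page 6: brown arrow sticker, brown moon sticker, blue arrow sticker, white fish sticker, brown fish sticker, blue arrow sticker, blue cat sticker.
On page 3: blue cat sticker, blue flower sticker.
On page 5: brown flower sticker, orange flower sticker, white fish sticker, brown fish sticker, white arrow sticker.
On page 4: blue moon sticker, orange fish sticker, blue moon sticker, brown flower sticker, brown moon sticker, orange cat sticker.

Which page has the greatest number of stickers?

page 6

Counts by page: page 6→7, page 4→6, page 2→5, page 5→5, page 3→2.
The maximum is 7, held uniquely by page 6.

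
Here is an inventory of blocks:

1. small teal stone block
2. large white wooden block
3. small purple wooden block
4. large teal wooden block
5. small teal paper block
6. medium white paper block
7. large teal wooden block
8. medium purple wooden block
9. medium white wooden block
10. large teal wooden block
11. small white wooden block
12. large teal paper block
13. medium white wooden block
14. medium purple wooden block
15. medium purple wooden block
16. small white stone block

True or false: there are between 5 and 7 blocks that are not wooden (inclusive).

True

blocks that are not wooden: 5.
The claim requires 5 ≤ 5 ≤ 7, which holds.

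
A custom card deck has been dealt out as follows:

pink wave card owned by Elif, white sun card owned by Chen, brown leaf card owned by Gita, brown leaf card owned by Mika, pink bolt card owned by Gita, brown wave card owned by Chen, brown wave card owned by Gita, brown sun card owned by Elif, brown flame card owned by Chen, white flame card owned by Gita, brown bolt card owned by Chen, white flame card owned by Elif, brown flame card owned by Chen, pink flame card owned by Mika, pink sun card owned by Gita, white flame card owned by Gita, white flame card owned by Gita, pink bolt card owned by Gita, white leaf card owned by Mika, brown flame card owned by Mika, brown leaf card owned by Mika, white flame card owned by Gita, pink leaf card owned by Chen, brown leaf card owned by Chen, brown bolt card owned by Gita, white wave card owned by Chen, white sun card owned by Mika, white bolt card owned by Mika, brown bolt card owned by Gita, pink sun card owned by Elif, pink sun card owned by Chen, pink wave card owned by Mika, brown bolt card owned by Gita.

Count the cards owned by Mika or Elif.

Elif: 4; Mika: 8; together 4 + 8 = 12.

12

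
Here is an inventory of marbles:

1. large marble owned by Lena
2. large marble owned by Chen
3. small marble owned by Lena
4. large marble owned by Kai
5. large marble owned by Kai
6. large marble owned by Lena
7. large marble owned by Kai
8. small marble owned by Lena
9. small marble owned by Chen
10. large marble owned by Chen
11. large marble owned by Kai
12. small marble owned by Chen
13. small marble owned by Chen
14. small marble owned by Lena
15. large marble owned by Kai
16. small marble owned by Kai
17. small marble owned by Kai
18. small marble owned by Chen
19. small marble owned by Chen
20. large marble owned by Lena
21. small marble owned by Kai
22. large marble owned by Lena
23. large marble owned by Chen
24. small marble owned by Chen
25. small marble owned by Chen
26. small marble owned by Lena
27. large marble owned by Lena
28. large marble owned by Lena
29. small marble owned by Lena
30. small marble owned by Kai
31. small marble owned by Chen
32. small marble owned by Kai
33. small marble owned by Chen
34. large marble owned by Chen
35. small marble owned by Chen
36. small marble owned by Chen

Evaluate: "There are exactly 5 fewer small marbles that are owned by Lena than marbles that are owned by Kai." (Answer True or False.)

small marbles owned by Lena: 5.
marbles owned by Kai: 10.
The claim requires 10 − 5 (= 5) to equal 5, which holds.

True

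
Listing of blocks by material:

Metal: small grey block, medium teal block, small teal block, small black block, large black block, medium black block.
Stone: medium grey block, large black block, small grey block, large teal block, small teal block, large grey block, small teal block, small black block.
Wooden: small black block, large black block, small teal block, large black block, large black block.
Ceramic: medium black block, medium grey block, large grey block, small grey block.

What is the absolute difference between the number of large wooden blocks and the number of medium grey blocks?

large wooden blocks: 3. medium grey blocks: 2.
|3 − 2| = 3 − 2 = 1.

1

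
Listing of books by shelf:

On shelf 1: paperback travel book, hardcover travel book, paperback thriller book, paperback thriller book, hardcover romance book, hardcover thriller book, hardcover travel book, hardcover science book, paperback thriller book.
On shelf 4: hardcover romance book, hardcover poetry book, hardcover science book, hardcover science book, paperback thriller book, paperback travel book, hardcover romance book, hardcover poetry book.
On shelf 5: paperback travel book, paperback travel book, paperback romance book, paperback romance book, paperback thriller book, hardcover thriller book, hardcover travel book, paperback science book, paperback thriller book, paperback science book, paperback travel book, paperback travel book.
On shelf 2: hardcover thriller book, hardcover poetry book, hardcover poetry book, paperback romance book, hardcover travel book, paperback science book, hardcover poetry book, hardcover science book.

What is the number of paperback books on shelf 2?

2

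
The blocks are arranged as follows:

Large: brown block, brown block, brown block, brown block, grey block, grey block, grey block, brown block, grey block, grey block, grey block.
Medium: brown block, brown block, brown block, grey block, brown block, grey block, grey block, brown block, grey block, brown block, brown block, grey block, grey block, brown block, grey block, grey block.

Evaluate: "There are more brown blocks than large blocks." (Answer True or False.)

There are 13 brown blocks.
There are 11 large blocks.
The claim requires 13 > 11, which holds.

True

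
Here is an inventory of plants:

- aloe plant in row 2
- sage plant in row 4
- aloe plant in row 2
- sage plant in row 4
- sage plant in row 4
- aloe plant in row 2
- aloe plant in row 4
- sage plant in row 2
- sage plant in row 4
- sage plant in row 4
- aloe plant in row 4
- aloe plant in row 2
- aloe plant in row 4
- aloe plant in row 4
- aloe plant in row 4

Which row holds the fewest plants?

Counts by row: row 4→10, row 2→5.
The minimum is 5, held uniquely by row 2.

row 2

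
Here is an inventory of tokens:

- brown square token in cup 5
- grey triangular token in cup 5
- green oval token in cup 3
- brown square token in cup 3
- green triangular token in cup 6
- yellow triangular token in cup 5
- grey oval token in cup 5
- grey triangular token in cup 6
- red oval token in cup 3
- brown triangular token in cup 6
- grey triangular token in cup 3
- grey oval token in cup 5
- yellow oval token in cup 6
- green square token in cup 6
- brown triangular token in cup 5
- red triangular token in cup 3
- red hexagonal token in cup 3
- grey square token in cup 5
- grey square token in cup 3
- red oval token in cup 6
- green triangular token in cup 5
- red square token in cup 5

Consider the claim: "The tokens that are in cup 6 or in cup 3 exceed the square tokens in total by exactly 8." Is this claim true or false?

False

There are 13 tokens in cup 6 or in cup 3.
There are 6 square tokens.
The claim requires 13 − 6 (= 7) to equal 8, which does not hold.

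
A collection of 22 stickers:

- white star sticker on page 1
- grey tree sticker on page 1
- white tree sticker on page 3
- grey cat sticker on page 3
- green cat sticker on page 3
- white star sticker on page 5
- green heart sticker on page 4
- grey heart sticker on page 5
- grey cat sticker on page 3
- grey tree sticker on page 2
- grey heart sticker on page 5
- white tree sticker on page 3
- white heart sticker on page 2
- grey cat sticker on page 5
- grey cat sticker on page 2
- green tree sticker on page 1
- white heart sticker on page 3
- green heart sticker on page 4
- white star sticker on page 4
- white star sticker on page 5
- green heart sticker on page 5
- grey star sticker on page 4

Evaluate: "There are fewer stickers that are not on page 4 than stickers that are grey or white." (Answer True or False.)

|stickers that are not on page 4| = 18.
|stickers that are grey or white| = 17.
The claim requires 18 < 17, which does not hold.

False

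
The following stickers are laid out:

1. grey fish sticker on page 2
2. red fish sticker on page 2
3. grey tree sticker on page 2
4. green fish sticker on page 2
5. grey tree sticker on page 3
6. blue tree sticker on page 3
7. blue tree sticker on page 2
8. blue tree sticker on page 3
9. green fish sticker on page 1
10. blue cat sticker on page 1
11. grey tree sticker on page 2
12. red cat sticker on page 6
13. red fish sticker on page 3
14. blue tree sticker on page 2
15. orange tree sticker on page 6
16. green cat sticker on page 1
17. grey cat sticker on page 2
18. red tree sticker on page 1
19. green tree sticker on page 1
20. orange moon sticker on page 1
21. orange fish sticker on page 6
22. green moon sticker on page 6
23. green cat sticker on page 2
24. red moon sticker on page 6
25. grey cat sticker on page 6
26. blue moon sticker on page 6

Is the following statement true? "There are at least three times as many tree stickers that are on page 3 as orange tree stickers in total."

|tree stickers on page 3| = 3.
|orange tree stickers| = 1.
The claim requires 3 ≥ 3 × 1 = 3, which holds.

True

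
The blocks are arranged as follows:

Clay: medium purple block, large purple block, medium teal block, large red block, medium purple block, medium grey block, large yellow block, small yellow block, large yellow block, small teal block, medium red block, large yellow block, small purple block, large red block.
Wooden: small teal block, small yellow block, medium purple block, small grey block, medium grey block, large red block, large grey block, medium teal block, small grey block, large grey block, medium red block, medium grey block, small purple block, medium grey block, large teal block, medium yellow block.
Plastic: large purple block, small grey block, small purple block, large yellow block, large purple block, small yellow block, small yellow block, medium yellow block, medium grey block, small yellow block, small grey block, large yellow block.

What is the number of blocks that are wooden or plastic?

28

plastic: 12; wooden: 16; together 12 + 16 = 28.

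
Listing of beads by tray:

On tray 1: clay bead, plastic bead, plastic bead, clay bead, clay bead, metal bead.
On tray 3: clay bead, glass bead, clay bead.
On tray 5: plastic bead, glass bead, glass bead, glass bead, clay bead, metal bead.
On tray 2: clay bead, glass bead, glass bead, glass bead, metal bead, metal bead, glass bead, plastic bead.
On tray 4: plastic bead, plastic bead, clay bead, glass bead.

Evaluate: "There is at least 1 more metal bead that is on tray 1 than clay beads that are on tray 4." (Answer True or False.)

False

There is 1 metal bead on tray 1.
There is 1 clay bead on tray 4.
The claim requires 1 − 1 = 0 ≥ 1, which does not hold.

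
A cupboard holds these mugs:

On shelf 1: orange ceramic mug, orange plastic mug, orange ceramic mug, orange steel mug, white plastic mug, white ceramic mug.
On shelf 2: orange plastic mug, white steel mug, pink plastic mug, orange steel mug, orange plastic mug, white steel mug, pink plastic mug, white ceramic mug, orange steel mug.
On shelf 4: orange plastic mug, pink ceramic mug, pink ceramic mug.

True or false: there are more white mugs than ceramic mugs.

white mugs: 5.
ceramic mugs: 6.
The claim requires 5 > 6, which does not hold.

False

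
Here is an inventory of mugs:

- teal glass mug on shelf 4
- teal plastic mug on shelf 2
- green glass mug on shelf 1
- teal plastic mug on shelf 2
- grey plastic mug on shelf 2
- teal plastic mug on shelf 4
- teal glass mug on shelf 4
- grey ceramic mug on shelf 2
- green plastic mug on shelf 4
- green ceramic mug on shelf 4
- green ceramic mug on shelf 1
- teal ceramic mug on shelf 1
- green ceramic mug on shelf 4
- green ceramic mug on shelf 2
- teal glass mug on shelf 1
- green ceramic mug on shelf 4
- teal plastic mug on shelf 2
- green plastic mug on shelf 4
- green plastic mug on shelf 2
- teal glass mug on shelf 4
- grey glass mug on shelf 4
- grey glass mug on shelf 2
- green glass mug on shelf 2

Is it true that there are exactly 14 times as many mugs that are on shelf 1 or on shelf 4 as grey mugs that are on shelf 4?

There are 14 mugs on shelf 1 or on shelf 4.
There is 1 grey mug on shelf 4.
The claim requires 14 = 14 × 1 = 14, which holds.

True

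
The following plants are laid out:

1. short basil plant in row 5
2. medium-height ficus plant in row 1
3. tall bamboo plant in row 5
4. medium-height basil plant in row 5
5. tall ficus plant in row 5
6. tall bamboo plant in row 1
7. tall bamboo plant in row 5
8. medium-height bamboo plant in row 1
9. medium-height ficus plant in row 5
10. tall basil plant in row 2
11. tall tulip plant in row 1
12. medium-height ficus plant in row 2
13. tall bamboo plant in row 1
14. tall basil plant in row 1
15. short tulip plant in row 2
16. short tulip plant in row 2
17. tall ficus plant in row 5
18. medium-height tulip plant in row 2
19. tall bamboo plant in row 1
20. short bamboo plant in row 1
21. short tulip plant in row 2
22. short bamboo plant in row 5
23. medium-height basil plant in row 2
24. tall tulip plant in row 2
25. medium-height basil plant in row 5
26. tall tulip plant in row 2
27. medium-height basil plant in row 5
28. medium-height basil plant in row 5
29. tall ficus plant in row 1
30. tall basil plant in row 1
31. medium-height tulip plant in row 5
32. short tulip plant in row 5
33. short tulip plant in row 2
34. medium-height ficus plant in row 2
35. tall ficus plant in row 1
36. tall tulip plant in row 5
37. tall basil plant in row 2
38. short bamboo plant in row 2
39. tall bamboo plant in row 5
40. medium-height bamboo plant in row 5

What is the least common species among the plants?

Counts by species: tulip 11, bamboo 11, basil 10, ficus 8.
The minimum is 8, held uniquely by ficus.

ficus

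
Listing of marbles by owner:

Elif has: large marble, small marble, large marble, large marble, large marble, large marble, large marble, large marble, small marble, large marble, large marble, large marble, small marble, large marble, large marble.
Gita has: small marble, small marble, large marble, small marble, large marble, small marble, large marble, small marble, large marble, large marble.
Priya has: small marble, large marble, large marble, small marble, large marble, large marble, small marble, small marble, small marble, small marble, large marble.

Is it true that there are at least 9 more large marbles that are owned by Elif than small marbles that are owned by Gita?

False

Count of large marbles owned by Elif: 12.
Count of small marbles owned by Gita: 5.
The claim requires 12 − 5 = 7 ≥ 9, which does not hold.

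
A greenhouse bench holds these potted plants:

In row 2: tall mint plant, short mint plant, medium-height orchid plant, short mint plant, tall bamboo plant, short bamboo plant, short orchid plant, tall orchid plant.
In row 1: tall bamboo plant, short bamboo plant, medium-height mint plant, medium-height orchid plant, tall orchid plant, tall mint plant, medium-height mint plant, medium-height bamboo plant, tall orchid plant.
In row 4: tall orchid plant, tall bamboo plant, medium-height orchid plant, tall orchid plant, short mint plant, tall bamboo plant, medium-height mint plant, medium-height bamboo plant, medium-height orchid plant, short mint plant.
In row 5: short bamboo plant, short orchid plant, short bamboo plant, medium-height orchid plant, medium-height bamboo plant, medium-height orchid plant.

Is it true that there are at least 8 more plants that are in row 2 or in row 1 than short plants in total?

There are 17 plants in row 2 or in row 1.
There are 10 short plants.
The claim requires 17 − 10 = 7 ≥ 8, which does not hold.

False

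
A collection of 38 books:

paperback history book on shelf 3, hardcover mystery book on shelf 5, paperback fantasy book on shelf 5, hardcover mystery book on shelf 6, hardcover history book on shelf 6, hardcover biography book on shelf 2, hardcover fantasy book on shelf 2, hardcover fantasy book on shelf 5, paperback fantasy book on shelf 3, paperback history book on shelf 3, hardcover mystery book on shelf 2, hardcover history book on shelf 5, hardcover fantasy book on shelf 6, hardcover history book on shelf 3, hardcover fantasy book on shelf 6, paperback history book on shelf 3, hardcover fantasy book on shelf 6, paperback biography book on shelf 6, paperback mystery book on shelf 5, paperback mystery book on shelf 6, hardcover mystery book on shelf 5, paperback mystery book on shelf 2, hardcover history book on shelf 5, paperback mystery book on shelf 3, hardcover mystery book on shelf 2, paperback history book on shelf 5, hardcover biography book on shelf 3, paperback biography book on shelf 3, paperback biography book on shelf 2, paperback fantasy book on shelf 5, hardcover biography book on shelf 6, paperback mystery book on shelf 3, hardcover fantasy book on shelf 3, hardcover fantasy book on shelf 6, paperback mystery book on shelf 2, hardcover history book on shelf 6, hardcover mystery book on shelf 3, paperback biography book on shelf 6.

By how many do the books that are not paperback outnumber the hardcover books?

books that are not paperback: 21.
hardcover books: 21.
21 − 21 = 0.

0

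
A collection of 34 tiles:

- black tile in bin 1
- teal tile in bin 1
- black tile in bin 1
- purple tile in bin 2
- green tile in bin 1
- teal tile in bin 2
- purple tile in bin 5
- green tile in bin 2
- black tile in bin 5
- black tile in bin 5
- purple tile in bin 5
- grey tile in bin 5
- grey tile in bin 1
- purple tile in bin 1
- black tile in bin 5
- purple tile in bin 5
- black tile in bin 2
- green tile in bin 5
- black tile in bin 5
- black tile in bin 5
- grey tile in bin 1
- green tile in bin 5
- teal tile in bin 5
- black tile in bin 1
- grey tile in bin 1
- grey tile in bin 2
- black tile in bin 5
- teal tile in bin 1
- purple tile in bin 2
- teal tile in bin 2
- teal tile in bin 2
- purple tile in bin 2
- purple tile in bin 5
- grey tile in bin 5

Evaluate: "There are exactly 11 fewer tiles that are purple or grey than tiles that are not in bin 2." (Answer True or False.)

|tiles that are purple or grey| = 14.
|tiles that are not in bin 2| = 25.
The claim requires 25 − 14 (= 11) to equal 11, which holds.

True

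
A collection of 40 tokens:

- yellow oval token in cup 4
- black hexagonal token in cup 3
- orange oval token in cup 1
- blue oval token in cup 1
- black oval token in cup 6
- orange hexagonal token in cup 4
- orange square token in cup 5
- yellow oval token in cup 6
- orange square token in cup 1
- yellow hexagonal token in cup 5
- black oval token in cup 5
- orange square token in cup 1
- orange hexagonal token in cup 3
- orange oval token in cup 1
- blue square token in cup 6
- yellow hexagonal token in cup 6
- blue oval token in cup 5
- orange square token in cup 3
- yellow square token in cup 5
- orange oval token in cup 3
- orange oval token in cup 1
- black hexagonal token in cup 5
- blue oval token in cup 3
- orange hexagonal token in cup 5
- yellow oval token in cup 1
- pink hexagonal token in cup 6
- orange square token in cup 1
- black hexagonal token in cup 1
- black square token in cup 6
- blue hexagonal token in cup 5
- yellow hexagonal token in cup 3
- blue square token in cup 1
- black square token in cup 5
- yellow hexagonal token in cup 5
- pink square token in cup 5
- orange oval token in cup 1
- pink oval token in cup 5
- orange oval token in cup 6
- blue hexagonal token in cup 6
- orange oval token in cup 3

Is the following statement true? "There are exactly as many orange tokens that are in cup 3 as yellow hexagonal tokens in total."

orange tokens in cup 3: 4.
yellow hexagonal tokens: 4.
The claim requires 4 = 4, which holds.

True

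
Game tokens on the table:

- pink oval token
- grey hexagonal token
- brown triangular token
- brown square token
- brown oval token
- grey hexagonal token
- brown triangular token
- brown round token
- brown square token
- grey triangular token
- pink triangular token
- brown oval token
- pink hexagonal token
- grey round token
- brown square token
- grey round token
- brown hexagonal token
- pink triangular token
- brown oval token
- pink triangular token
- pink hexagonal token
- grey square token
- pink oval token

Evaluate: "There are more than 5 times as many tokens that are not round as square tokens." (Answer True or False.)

False

|tokens that are not round| = 20.
|square tokens| = 4.
The claim requires 20 > 5 × 4 = 20, which does not hold.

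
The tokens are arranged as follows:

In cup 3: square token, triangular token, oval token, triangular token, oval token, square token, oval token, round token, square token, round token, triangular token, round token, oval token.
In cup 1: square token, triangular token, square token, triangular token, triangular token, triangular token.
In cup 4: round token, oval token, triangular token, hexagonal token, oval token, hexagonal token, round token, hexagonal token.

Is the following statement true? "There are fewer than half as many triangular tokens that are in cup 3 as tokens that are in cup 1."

triangular tokens in cup 3: 3.
tokens in cup 1: 6.
The claim requires 2 × 3 = 6 < 6, which does not hold.

False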